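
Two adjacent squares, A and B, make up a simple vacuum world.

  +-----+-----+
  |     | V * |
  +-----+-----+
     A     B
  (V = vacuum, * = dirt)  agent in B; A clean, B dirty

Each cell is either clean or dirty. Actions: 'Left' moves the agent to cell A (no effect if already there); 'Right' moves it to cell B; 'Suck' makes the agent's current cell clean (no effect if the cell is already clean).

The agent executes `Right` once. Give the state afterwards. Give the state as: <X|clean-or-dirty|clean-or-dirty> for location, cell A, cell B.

<B|clean|dirty>

start: <B|clean|dirty>
Right (#1): <B|clean|dirty>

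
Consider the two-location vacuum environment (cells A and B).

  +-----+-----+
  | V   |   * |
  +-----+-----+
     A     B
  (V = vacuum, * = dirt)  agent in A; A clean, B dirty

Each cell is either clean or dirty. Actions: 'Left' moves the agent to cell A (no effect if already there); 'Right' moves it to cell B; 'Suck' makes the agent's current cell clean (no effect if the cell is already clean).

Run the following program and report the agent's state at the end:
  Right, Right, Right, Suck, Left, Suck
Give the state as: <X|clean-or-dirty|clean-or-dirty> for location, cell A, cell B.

<A|clean|clean>

Right (#1): <B|clean|dirty>
Right (#2): <B|clean|dirty>
Right (#3): <B|clean|dirty>
Suck (#4): <B|clean|clean>
Left (#5): <A|clean|clean>
Suck (#6): <A|clean|clean>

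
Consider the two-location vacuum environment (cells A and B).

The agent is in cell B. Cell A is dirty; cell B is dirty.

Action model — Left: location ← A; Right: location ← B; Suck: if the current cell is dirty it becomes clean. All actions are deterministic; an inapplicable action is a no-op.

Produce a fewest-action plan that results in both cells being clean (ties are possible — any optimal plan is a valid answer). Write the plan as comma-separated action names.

1. Suck → <B|dirty|clean>
2. Left → <A|dirty|clean>
3. Suck → <A|clean|clean>
min 3: Suck B + move + Suck A

Suck, Left, Suck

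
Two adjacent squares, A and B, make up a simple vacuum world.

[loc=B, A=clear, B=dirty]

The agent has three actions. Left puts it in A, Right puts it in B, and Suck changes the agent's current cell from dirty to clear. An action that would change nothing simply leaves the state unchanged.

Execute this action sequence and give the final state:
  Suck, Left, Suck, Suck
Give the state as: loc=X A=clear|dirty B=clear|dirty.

1. Suck → loc=B A=clear B=clear
2. Left → loc=A A=clear B=clear
3. Suck → loc=A A=clear B=clear
4. Suck → loc=A A=clear B=clear

loc=A A=clear B=clear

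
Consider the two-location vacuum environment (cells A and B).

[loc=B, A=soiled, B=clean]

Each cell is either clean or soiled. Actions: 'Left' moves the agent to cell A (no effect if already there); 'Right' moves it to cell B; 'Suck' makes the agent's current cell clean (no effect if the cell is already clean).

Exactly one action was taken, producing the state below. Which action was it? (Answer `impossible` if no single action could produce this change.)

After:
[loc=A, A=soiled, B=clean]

try  Left: in A — A soiled, B clean  ← match
try Right: in B — A soiled, B clean
try  Suck: in B — A soiled, B clean

Left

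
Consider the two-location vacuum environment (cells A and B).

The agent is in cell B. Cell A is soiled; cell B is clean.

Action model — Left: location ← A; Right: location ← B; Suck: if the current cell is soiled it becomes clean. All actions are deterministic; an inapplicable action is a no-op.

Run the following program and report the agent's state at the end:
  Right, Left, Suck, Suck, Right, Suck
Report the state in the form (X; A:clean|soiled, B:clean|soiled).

Right (#1): (B; A:soiled, B:clean)
Left (#2): (A; A:soiled, B:clean)
Suck (#3): (A; A:clean, B:clean)
Suck (#4): (A; A:clean, B:clean)
Right (#5): (B; A:clean, B:clean)
Suck (#6): (B; A:clean, B:clean)

(B; A:clean, B:clean)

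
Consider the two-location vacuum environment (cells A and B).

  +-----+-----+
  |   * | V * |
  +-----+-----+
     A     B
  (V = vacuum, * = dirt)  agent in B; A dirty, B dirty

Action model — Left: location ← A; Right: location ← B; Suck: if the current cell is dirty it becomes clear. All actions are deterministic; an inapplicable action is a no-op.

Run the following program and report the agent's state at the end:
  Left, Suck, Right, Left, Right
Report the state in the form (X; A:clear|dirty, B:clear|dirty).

(B; A:clear, B:dirty)

Left (#1): (A; A:dirty, B:dirty)
Suck (#2): (A; A:clear, B:dirty)
Right (#3): (B; A:clear, B:dirty)
Left (#4): (A; A:clear, B:dirty)
Right (#5): (B; A:clear, B:dirty)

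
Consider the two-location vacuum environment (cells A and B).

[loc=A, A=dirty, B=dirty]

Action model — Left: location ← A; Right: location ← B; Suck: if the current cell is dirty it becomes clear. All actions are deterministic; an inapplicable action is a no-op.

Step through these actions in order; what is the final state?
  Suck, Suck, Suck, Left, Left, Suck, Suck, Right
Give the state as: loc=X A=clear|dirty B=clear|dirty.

loc=B A=clear B=dirty

1. Suck → loc=A A=clear B=dirty
2. Suck → loc=A A=clear B=dirty
3. Suck → loc=A A=clear B=dirty
4. Left → loc=A A=clear B=dirty
5. Left → loc=A A=clear B=dirty
6. Suck → loc=A A=clear B=dirty
7. Suck → loc=A A=clear B=dirty
8. Right → loc=B A=clear B=dirty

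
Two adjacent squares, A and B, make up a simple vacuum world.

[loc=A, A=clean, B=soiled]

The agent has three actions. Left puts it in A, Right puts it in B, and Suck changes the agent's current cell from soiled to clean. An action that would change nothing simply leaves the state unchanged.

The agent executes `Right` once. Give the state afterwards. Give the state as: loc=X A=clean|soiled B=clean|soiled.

loc=B A=clean B=soiled

start: loc=A A=clean B=soiled
1) do Right; now loc=B A=clean B=soiled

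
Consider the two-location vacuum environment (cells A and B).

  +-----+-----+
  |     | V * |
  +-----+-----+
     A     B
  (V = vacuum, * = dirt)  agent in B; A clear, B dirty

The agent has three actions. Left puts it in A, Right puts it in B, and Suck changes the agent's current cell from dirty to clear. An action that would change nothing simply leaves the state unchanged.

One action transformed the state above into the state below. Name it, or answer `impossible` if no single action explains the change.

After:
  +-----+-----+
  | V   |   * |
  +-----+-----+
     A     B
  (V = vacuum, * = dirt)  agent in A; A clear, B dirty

Left

try  Left: <A|clear|dirty>  ← match
try Right: <B|clear|dirty>
try  Suck: <B|clear|clear>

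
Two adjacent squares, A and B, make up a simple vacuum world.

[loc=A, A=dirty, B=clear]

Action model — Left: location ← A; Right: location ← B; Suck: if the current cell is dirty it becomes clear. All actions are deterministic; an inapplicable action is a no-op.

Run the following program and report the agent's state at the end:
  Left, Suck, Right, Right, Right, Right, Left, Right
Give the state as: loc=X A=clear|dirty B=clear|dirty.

1. Left → loc=A A=dirty B=clear
2. Suck → loc=A A=clear B=clear
3. Right → loc=B A=clear B=clear
4. Right → loc=B A=clear B=clear
5. Right → loc=B A=clear B=clear
6. Right → loc=B A=clear B=clear
7. Left → loc=A A=clear B=clear
8. Right → loc=B A=clear B=clear

loc=B A=clear B=clear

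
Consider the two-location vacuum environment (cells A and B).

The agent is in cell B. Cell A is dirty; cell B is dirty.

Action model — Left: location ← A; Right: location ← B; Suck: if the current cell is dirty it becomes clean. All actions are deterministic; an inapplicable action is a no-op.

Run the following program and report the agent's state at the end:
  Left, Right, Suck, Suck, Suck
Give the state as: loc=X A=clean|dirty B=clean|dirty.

loc=B A=dirty B=clean

step 1/5 (Left): loc=A A=dirty B=dirty
step 2/5 (Right): loc=B A=dirty B=dirty
step 3/5 (Suck): loc=B A=dirty B=clean
step 4/5 (Suck): loc=B A=dirty B=clean
step 5/5 (Suck): loc=B A=dirty B=clean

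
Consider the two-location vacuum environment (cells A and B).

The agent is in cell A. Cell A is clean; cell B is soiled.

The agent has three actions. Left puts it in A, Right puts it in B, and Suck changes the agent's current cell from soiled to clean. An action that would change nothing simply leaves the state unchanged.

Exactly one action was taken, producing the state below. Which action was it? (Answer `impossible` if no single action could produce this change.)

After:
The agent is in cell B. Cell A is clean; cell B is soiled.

try  Left: loc=A A=clean B=soiled
try Right: loc=B A=clean B=soiled  ← match
try  Suck: loc=A A=clean B=soiled

Right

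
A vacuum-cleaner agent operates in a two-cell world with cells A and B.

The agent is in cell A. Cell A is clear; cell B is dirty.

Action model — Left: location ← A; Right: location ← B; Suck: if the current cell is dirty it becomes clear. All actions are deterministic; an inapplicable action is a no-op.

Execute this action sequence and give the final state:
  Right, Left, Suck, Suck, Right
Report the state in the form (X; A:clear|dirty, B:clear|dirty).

(B; A:clear, B:dirty)

1) do Right; now (B; A:clear, B:dirty)
2) do Left; now (A; A:clear, B:dirty)
3) do Suck; now (A; A:clear, B:dirty)
4) do Suck; now (A; A:clear, B:dirty)
5) do Right; now (B; A:clear, B:dirty)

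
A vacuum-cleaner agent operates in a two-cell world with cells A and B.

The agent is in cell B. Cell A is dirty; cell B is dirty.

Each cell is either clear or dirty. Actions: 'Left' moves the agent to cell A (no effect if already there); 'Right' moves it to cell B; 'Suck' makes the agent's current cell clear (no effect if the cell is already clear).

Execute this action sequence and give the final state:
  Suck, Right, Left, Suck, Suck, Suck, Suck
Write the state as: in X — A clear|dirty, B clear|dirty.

in A — A clear, B clear

step 1/7 (Suck): in B — A dirty, B clear
step 2/7 (Right): in B — A dirty, B clear
step 3/7 (Left): in A — A dirty, B clear
step 4/7 (Suck): in A — A clear, B clear
step 5/7 (Suck): in A — A clear, B clear
step 6/7 (Suck): in A — A clear, B clear
step 7/7 (Suck): in A — A clear, B clear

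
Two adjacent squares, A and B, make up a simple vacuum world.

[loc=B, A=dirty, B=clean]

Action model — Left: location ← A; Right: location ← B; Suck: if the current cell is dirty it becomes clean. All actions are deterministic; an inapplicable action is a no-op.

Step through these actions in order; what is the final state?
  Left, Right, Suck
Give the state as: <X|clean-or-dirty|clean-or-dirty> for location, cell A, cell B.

<B|dirty|clean>

[1] after Left: <A|dirty|clean>
[2] after Right: <B|dirty|clean>
[3] after Suck: <B|dirty|clean>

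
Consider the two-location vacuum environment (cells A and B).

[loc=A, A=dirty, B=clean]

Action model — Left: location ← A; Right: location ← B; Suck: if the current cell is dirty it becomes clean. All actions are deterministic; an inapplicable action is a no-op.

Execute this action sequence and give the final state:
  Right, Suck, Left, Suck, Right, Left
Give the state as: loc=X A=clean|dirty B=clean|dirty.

1. Right → loc=B A=dirty B=clean
2. Suck → loc=B A=dirty B=clean
3. Left → loc=A A=dirty B=clean
4. Suck → loc=A A=clean B=clean
5. Right → loc=B A=clean B=clean
6. Left → loc=A A=clean B=clean

loc=A A=clean B=clean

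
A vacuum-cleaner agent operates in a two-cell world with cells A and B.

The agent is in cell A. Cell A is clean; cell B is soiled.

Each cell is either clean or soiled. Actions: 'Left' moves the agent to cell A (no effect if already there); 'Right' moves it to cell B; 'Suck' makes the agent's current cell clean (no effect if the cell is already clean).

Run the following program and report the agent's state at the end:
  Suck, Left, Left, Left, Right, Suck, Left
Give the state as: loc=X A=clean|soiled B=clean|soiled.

t=1 Suck ⇒ loc=A A=clean B=soiled
t=2 Left ⇒ loc=A A=clean B=soiled
t=3 Left ⇒ loc=A A=clean B=soiled
t=4 Left ⇒ loc=A A=clean B=soiled
t=5 Right ⇒ loc=B A=clean B=soiled
t=6 Suck ⇒ loc=B A=clean B=clean
t=7 Left ⇒ loc=A A=clean B=clean

loc=A A=clean B=clean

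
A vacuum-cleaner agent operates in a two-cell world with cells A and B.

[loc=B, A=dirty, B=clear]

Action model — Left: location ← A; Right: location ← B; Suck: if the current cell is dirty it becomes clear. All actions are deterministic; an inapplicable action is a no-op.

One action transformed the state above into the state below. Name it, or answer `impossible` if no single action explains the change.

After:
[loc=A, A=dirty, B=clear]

try  Left: in A — A dirty, B clear  ← match
try Right: in B — A dirty, B clear
try  Suck: in B — A dirty, B clear

Left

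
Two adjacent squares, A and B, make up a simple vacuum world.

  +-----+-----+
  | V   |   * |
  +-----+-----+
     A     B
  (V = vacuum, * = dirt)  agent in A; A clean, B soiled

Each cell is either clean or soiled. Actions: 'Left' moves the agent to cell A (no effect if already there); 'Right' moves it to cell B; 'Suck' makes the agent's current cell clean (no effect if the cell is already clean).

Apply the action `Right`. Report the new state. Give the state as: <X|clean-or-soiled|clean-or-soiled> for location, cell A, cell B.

start: <A|clean|soiled>
step 1/1 (Right): <B|clean|soiled>

<B|clean|soiled>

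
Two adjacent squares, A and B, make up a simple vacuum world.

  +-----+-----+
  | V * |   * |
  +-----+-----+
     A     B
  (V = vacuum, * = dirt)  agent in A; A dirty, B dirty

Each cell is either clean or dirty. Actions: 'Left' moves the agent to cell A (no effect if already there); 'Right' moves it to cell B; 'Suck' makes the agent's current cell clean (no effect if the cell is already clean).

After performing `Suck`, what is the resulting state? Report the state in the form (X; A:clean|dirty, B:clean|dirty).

(A; A:clean, B:dirty)

start: (A; A:dirty, B:dirty)
1) do Suck; now (A; A:clean, B:dirty)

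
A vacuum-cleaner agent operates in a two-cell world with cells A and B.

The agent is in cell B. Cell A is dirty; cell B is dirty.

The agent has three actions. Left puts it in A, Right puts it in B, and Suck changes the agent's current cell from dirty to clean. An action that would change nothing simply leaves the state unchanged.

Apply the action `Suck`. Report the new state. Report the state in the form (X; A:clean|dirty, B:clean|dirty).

start: (B; A:dirty, B:dirty)
t=1 Suck ⇒ (B; A:dirty, B:clean)

(B; A:dirty, B:clean)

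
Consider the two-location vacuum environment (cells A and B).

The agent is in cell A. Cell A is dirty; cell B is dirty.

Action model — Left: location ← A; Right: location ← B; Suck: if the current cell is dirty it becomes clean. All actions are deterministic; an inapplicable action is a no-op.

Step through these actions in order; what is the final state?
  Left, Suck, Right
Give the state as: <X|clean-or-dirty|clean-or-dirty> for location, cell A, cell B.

<B|clean|dirty>

1) do Left; now <A|dirty|dirty>
2) do Suck; now <A|clean|dirty>
3) do Right; now <B|clean|dirty>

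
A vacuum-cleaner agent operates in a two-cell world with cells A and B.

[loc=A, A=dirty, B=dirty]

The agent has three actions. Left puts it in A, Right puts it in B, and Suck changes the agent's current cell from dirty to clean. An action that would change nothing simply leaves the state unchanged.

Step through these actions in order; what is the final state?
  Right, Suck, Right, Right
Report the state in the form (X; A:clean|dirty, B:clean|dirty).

step 1/4 (Right): (B; A:dirty, B:dirty)
step 2/4 (Suck): (B; A:dirty, B:clean)
step 3/4 (Right): (B; A:dirty, B:clean)
step 4/4 (Right): (B; A:dirty, B:clean)

(B; A:dirty, B:clean)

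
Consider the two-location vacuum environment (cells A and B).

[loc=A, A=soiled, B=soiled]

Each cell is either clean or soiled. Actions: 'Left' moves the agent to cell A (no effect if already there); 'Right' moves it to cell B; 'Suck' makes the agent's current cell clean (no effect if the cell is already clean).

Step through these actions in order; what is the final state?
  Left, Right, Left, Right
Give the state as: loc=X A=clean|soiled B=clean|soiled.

loc=B A=soiled B=soiled

1. Left → loc=A A=soiled B=soiled
2. Right → loc=B A=soiled B=soiled
3. Left → loc=A A=soiled B=soiled
4. Right → loc=B A=soiled B=soiled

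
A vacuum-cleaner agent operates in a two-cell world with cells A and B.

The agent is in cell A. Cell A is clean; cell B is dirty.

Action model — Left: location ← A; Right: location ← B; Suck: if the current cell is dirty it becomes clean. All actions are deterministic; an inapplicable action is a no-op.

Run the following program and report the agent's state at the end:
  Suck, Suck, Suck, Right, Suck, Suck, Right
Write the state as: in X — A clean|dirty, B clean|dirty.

in B — A clean, B clean

[1] after Suck: in A — A clean, B dirty
[2] after Suck: in A — A clean, B dirty
[3] after Suck: in A — A clean, B dirty
[4] after Right: in B — A clean, B dirty
[5] after Suck: in B — A clean, B clean
[6] after Suck: in B — A clean, B clean
[7] after Right: in B — A clean, B clean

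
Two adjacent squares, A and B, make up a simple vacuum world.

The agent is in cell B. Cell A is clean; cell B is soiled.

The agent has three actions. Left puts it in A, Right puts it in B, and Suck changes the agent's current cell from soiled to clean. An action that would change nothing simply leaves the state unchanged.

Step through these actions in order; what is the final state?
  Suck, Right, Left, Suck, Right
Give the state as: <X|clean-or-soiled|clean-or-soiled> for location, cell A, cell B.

<B|clean|clean>

[1] after Suck: <B|clean|clean>
[2] after Right: <B|clean|clean>
[3] after Left: <A|clean|clean>
[4] after Suck: <A|clean|clean>
[5] after Right: <B|clean|clean>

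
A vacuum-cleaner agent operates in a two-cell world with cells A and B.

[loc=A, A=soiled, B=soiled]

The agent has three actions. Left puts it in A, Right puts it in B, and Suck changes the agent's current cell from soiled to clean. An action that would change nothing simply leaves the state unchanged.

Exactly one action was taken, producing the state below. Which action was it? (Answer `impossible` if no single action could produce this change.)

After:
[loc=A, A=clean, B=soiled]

try  Left: in A — A soiled, B soiled
try Right: in B — A soiled, B soiled
try  Suck: in A — A clean, B soiled  ← match

Suck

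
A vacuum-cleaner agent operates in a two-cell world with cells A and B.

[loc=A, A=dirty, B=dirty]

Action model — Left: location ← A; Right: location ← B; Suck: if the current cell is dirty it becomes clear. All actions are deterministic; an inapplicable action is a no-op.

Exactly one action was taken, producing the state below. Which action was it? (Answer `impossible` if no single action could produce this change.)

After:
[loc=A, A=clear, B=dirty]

Suck

try  Left: (A; A:dirty, B:dirty)
try Right: (B; A:dirty, B:dirty)
try  Suck: (A; A:clear, B:dirty)  ← match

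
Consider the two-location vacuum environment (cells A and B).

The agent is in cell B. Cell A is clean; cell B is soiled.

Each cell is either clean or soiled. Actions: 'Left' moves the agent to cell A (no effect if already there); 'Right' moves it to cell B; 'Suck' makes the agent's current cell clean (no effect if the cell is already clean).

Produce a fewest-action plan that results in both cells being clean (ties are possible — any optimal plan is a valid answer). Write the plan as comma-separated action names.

step 1/1 (Suck): (B; A:clean, B:clean)
min 1: B is soiled, one Suck

Suck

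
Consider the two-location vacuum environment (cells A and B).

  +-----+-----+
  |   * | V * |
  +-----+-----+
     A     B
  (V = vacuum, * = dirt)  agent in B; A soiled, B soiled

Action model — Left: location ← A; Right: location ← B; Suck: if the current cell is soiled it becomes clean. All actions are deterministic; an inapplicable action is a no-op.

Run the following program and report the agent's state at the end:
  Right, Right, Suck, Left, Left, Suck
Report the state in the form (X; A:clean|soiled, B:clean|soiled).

1) do Right; now (B; A:soiled, B:soiled)
2) do Right; now (B; A:soiled, B:soiled)
3) do Suck; now (B; A:soiled, B:clean)
4) do Left; now (A; A:soiled, B:clean)
5) do Left; now (A; A:soiled, B:clean)
6) do Suck; now (A; A:clean, B:clean)

(A; A:clean, B:clean)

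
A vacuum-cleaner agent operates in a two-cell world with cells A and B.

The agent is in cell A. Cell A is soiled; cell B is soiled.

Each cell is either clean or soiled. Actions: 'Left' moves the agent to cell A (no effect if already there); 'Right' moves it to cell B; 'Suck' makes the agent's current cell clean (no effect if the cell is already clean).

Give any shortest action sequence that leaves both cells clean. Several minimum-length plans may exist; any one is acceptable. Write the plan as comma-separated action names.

1) do Suck; now in A — A clean, B soiled
2) do Right; now in B — A clean, B soiled
3) do Suck; now in B — A clean, B clean
min 3: Suck A + move + Suck B

Suck, Right, Suck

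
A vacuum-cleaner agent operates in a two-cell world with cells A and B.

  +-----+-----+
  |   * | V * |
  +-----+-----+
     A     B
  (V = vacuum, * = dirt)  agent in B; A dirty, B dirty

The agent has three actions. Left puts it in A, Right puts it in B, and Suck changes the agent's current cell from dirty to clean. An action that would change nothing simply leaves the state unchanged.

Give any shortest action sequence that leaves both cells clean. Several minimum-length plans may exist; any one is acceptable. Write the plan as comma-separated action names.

t=1 Suck ⇒ (B; A:dirty, B:clean)
t=2 Left ⇒ (A; A:dirty, B:clean)
t=3 Suck ⇒ (A; A:clean, B:clean)
min 3: Suck B + move + Suck A

Suck, Left, Suck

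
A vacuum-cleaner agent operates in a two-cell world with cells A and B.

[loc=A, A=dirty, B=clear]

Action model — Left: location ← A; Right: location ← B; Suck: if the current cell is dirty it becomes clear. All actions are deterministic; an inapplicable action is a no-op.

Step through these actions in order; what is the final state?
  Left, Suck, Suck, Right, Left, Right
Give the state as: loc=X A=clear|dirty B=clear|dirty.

loc=B A=clear B=clear

Left (#1): loc=A A=dirty B=clear
Suck (#2): loc=A A=clear B=clear
Suck (#3): loc=A A=clear B=clear
Right (#4): loc=B A=clear B=clear
Left (#5): loc=A A=clear B=clear
Right (#6): loc=B A=clear B=clear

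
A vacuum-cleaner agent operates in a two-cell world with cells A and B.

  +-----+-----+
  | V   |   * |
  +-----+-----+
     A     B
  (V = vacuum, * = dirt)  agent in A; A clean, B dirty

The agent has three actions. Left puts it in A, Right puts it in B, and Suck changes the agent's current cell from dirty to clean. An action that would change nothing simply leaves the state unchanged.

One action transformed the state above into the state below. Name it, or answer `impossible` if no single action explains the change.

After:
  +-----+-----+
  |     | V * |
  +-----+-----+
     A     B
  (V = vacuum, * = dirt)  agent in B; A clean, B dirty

try  Left: in A — A clean, B dirty
try Right: in B — A clean, B dirty  ← match
try  Suck: in A — A clean, B dirty

Right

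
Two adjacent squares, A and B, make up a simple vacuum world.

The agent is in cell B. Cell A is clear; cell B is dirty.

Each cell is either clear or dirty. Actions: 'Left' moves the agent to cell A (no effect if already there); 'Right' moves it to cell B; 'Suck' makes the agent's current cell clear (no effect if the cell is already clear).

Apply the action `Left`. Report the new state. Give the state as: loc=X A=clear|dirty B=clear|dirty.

loc=A A=clear B=dirty

start: loc=B A=clear B=dirty
1) do Left; now loc=A A=clear B=dirty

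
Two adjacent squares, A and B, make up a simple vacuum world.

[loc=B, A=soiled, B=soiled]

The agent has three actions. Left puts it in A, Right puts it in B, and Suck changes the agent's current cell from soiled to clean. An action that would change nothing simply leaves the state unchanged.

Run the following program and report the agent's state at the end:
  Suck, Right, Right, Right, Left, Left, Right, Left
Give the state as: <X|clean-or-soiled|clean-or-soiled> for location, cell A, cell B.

step 1/8 (Suck): <B|soiled|clean>
step 2/8 (Right): <B|soiled|clean>
step 3/8 (Right): <B|soiled|clean>
step 4/8 (Right): <B|soiled|clean>
step 5/8 (Left): <A|soiled|clean>
step 6/8 (Left): <A|soiled|clean>
step 7/8 (Right): <B|soiled|clean>
step 8/8 (Left): <A|soiled|clean>

<A|soiled|clean>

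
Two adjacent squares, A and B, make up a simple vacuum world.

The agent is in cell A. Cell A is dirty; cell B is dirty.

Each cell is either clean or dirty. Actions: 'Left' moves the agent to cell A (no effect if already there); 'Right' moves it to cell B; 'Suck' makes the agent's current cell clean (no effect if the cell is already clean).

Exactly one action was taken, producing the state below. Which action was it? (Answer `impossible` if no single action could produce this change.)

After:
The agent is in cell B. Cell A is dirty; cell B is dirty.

Right

try  Left: (A; A:dirty, B:dirty)
try Right: (B; A:dirty, B:dirty)  ← match
try  Suck: (A; A:clean, B:dirty)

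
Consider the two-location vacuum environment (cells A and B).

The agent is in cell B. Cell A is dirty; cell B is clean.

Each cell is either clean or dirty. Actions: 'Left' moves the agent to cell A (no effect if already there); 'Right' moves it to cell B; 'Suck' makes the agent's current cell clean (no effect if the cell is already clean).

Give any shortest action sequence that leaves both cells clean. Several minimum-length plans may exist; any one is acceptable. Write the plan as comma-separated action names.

1) do Left; now <A|dirty|clean>
2) do Suck; now <A|clean|clean>
min 2: go A then Suck

Left, Suck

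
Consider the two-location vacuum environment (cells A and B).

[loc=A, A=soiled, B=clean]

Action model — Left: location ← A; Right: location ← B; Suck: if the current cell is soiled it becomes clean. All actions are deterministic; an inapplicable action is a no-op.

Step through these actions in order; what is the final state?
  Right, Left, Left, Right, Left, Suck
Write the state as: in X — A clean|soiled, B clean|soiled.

[1] after Right: in B — A soiled, B clean
[2] after Left: in A — A soiled, B clean
[3] after Left: in A — A soiled, B clean
[4] after Right: in B — A soiled, B clean
[5] after Left: in A — A soiled, B clean
[6] after Suck: in A — A clean, B clean

in A — A clean, B clean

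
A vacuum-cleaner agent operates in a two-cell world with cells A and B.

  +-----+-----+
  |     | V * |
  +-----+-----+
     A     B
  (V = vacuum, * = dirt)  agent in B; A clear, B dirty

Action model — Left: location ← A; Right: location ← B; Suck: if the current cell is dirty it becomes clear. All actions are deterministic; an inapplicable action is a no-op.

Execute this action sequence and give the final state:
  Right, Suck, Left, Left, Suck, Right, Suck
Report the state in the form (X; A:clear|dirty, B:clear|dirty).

(B; A:clear, B:clear)

t=1 Right ⇒ (B; A:clear, B:dirty)
t=2 Suck ⇒ (B; A:clear, B:clear)
t=3 Left ⇒ (A; A:clear, B:clear)
t=4 Left ⇒ (A; A:clear, B:clear)
t=5 Suck ⇒ (A; A:clear, B:clear)
t=6 Right ⇒ (B; A:clear, B:clear)
t=7 Suck ⇒ (B; A:clear, B:clear)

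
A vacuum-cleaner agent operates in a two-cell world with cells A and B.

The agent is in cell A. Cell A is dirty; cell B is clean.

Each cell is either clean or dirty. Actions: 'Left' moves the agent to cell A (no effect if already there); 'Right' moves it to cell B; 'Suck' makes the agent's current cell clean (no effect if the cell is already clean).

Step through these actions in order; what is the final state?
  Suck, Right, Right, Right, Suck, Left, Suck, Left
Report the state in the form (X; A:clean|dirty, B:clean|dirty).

(A; A:clean, B:clean)

[1] after Suck: (A; A:clean, B:clean)
[2] after Right: (B; A:clean, B:clean)
[3] after Right: (B; A:clean, B:clean)
[4] after Right: (B; A:clean, B:clean)
[5] after Suck: (B; A:clean, B:clean)
[6] after Left: (A; A:clean, B:clean)
[7] after Suck: (A; A:clean, B:clean)
[8] after Left: (A; A:clean, B:clean)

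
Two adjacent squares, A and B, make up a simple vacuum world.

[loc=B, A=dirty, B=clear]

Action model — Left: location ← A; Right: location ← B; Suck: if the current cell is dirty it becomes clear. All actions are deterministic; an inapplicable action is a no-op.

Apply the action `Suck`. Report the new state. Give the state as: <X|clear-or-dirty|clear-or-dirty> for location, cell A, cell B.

<B|dirty|clear>

start: <B|dirty|clear>
[1] after Suck: <B|dirty|clear>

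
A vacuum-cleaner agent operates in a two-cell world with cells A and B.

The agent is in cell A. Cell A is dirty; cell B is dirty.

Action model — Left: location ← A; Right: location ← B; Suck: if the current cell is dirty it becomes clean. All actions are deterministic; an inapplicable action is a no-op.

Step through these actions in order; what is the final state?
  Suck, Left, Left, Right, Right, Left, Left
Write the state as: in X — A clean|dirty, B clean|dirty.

Suck (#1): in A — A clean, B dirty
Left (#2): in A — A clean, B dirty
Left (#3): in A — A clean, B dirty
Right (#4): in B — A clean, B dirty
Right (#5): in B — A clean, B dirty
Left (#6): in A — A clean, B dirty
Left (#7): in A — A clean, B dirty

in A — A clean, B dirty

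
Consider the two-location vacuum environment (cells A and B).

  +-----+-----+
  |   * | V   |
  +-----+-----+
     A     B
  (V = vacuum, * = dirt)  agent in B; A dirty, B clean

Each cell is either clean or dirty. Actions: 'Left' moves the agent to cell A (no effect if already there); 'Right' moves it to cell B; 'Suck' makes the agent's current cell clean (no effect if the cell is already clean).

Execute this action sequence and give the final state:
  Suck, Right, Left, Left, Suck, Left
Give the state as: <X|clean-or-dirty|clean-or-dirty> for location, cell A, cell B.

<A|clean|clean>

step 1/6 (Suck): <B|dirty|clean>
step 2/6 (Right): <B|dirty|clean>
step 3/6 (Left): <A|dirty|clean>
step 4/6 (Left): <A|dirty|clean>
step 5/6 (Suck): <A|clean|clean>
step 6/6 (Left): <A|clean|clean>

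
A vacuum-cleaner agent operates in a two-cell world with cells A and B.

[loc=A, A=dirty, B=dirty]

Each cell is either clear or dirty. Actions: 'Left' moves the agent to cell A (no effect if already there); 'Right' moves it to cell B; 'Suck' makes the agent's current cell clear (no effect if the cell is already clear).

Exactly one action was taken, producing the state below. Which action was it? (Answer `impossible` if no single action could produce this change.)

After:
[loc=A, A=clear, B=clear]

try  Left: loc=A A=dirty B=dirty
try Right: loc=B A=dirty B=dirty
try  Suck: loc=A A=clear B=dirty
no single action produces the after-state

impossible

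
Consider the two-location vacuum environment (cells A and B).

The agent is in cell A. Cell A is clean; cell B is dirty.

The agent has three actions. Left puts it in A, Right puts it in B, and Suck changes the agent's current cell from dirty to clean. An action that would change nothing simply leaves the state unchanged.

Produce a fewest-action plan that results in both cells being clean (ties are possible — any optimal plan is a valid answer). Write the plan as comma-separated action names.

t=1 Right ⇒ in B — A clean, B dirty
t=2 Suck ⇒ in B — A clean, B clean
min 2: go B then Suck

Right, Suck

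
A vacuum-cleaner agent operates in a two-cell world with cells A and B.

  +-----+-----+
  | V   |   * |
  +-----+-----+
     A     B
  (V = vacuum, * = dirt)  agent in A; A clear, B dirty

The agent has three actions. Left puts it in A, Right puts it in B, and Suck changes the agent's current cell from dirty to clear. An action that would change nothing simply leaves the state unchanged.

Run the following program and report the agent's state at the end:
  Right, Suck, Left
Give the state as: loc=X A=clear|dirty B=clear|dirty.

1) do Right; now loc=B A=clear B=dirty
2) do Suck; now loc=B A=clear B=clear
3) do Left; now loc=A A=clear B=clear

loc=A A=clear B=clear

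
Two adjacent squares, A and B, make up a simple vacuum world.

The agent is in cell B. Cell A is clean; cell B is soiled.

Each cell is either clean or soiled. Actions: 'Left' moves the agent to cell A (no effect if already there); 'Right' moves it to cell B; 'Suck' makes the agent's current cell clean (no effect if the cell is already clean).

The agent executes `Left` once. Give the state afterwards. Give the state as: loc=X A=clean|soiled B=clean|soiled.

start: loc=B A=clean B=soiled
step 1/1 (Left): loc=A A=clean B=soiled

loc=A A=clean B=soiled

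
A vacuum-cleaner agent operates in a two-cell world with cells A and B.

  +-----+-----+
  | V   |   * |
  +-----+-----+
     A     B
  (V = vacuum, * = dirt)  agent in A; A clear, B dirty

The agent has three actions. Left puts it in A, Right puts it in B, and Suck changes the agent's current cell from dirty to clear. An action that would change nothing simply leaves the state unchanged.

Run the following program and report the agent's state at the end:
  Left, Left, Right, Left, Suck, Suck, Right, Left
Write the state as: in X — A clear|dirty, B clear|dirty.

in A — A clear, B dirty

Left (#1): in A — A clear, B dirty
Left (#2): in A — A clear, B dirty
Right (#3): in B — A clear, B dirty
Left (#4): in A — A clear, B dirty
Suck (#5): in A — A clear, B dirty
Suck (#6): in A — A clear, B dirty
Right (#7): in B — A clear, B dirty
Left (#8): in A — A clear, B dirty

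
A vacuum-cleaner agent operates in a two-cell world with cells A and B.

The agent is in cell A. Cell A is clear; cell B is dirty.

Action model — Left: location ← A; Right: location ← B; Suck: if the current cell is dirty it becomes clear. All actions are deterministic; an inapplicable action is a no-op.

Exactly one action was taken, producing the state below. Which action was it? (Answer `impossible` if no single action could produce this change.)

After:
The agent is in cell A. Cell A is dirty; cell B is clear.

impossible

try  Left: loc=A A=clear B=dirty
try Right: loc=B A=clear B=dirty
try  Suck: loc=A A=clear B=dirty
no single action produces the after-state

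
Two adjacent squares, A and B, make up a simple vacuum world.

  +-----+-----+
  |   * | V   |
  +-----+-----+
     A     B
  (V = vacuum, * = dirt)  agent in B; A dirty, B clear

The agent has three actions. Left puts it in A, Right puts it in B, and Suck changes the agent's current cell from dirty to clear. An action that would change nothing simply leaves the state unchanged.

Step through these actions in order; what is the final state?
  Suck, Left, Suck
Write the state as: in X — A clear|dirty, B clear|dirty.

in A — A clear, B clear

Suck (#1): in B — A dirty, B clear
Left (#2): in A — A dirty, B clear
Suck (#3): in A — A clear, B clear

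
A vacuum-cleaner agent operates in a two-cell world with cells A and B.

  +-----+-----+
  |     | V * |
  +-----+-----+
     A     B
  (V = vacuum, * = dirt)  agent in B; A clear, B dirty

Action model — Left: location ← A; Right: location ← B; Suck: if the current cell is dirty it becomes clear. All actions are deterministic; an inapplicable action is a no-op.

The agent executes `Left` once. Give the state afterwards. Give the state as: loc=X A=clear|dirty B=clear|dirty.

loc=A A=clear B=dirty

start: loc=B A=clear B=dirty
step 1/1 (Left): loc=A A=clear B=dirty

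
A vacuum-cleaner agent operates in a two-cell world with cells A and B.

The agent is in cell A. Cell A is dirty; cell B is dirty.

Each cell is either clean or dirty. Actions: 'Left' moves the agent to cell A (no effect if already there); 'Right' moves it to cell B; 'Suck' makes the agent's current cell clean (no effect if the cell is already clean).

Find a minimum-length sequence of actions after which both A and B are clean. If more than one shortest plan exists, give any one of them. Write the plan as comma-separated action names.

Suck, Right, Suck

t=1 Suck ⇒ (A; A:clean, B:dirty)
t=2 Right ⇒ (B; A:clean, B:dirty)
t=3 Suck ⇒ (B; A:clean, B:clean)
min 3: Suck A + move + Suck B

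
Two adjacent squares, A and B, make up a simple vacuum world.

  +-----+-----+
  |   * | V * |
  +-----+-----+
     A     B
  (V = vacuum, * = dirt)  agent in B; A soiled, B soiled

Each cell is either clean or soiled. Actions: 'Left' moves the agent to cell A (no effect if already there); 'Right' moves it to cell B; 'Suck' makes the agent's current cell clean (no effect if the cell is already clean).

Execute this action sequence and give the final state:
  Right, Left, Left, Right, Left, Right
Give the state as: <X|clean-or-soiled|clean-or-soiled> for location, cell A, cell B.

[1] after Right: <B|soiled|soiled>
[2] after Left: <A|soiled|soiled>
[3] after Left: <A|soiled|soiled>
[4] after Right: <B|soiled|soiled>
[5] after Left: <A|soiled|soiled>
[6] after Right: <B|soiled|soiled>

<B|soiled|soiled>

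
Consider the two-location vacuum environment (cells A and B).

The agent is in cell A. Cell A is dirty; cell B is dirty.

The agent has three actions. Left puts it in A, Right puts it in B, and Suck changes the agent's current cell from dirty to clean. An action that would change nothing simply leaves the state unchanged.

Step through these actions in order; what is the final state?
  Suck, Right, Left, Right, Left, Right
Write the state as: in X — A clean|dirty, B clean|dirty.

in B — A clean, B dirty

1) do Suck; now in A — A clean, B dirty
2) do Right; now in B — A clean, B dirty
3) do Left; now in A — A clean, B dirty
4) do Right; now in B — A clean, B dirty
5) do Left; now in A — A clean, B dirty
6) do Right; now in B — A clean, B dirty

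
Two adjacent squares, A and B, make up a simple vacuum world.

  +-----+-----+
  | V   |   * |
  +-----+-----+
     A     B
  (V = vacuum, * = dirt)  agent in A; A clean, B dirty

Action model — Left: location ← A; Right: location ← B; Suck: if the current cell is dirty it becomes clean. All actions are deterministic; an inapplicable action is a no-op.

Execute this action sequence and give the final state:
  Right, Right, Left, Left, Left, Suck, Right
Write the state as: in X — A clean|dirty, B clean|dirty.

Right (#1): in B — A clean, B dirty
Right (#2): in B — A clean, B dirty
Left (#3): in A — A clean, B dirty
Left (#4): in A — A clean, B dirty
Left (#5): in A — A clean, B dirty
Suck (#6): in A — A clean, B dirty
Right (#7): in B — A clean, B dirty

in B — A clean, B dirty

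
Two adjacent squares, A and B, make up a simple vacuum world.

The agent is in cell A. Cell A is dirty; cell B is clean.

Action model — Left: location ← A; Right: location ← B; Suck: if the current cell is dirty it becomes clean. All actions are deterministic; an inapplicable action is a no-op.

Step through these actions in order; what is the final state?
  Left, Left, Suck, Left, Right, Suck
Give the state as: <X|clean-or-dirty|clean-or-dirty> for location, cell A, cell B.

<B|clean|clean>

step 1/6 (Left): <A|dirty|clean>
step 2/6 (Left): <A|dirty|clean>
step 3/6 (Suck): <A|clean|clean>
step 4/6 (Left): <A|clean|clean>
step 5/6 (Right): <B|clean|clean>
step 6/6 (Suck): <B|clean|clean>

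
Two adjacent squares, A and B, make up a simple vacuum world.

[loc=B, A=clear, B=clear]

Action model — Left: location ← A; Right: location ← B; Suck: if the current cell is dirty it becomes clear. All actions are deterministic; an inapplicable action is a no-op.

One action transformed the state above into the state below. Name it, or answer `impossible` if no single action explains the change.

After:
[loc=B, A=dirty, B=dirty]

try  Left: loc=A A=clear B=clear
try Right: loc=B A=clear B=clear
try  Suck: loc=B A=clear B=clear
no single action produces the after-state

impossible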